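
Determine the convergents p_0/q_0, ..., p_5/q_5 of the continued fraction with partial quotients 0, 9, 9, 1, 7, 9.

Using the convergent recurrence p_i = a_i*p_{i-1} + p_{i-2}, q_i = a_i*q_{i-1} + q_{i-2} with p_{-2}=0, p_{-1}=1, q_{-2}=1, q_{-1}=0:
  i=0: a_0=0, p_0 = 0*1 + 0 = 0, q_0 = 0*0 + 1 = 1.
  i=1: a_1=9, p_1 = 9*0 + 1 = 1, q_1 = 9*1 + 0 = 9.
  i=2: a_2=9, p_2 = 9*1 + 0 = 9, q_2 = 9*9 + 1 = 82.
  i=3: a_3=1, p_3 = 1*9 + 1 = 10, q_3 = 1*82 + 9 = 91.
  i=4: a_4=7, p_4 = 7*10 + 9 = 79, q_4 = 7*91 + 82 = 719.
  i=5: a_5=9, p_5 = 9*79 + 10 = 721, q_5 = 9*719 + 91 = 6562.

0/1, 1/9, 9/82, 10/91, 79/719, 721/6562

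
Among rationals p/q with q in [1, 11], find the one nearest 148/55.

27/10

Expand x = 148/55 as a continued fraction with the Euclidean algorithm:
  148 = 2*55 + 38, so a_0 = 2.
  55 = 1*38 + 17, so a_1 = 1.
  38 = 2*17 + 4, so a_2 = 2.
  17 = 4*4 + 1, so a_3 = 4.
  4 = 4*1 + 0, so a_4 = 4.
so x = [2; 1, 2, 4, 4].
Convergents (p_i = a_i*p_{i-1} + p_{i-2}, q_i = a_i*q_{i-1} + q_{i-2} with p_{-2}=0, p_{-1}=1, q_{-2}=1, q_{-1}=0), until the denominator exceeds 11:
  i=0: a_0=2, p_0 = 2*1 + 0 = 2, q_0 = 2*0 + 1 = 1.
  i=1: a_1=1, p_1 = 1*2 + 1 = 3, q_1 = 1*1 + 0 = 1.
  i=2: a_2=2, p_2 = 2*3 + 2 = 8, q_2 = 2*1 + 1 = 3.
  i=3: a_3=4, p_3 = 4*8 + 3 = 35, q_3 = 4*3 + 1 = 13.
q_3 = 13 > 11, so the last convergent with denominator <= 11 is p_2/q_2 = 8/3.
The closest fraction with denominator <= 11 is either p_2/q_2 or the intermediate fraction (k*p_2 + p_1)/(k*q_2 + q_1) with the largest k >= 1 whose denominator stays <= 11; these approach x as k grows, and every other convergent or intermediate fraction in range is farther away.
Largest k: floor((11 - q_1)/q_2) = floor((11 - 1)/3) = 3.
That gives (3*8 + 3)/(3*3 + 1) = 27/10.
Compare the errors: |x - 8/3| = |148*3 - 8*55|/(55*3) = 4/165, and |x - 27/10| = |148*10 - 27*55|/(55*10) = 5/550.
Cross-multiplying, 5*165 = 825 < 2200 = 4*550, so 5/550 is smaller: the intermediate fraction 27/10 is closer to x than 8/3.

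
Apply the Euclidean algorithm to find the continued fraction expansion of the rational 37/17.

Run the Euclidean algorithm on 37 and 17; the successive quotients are the partial quotients a_0, a_1, ... (each step inverts the fractional part left over by the previous one):
  37 = 2*17 + 3, so a_0 = 2.
  17 = 5*3 + 2, so a_1 = 5.
  3 = 1*2 + 1, so a_2 = 1.
  2 = 2*1 + 0, so a_3 = 2.
The remainder reaches 0 after 4 divisions, so the expansion has 4 partial quotients, read off in order.

[2; 5, 1, 2]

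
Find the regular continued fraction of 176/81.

[2; 5, 1, 3, 1, 2]

Run the Euclidean algorithm on 176 and 81; the successive quotients are the partial quotients a_0, a_1, ... (each step inverts the fractional part left over by the previous one):
  176 = 2*81 + 14, so a_0 = 2.
  81 = 5*14 + 11, so a_1 = 5.
  14 = 1*11 + 3, so a_2 = 1.
  11 = 3*3 + 2, so a_3 = 3.
  3 = 1*2 + 1, so a_4 = 1.
  2 = 2*1 + 0, so a_5 = 2.
The remainder reaches 0 after 6 divisions, so the expansion has 6 partial quotients, read off in order.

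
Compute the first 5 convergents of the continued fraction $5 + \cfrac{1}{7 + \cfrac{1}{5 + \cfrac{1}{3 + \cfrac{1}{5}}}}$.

Using the convergent recurrence p_i = a_i*p_{i-1} + p_{i-2}, q_i = a_i*q_{i-1} + q_{i-2} with p_{-2}=0, p_{-1}=1, q_{-2}=1, q_{-1}=0:
  i=0: a_0=5, p_0 = 5*1 + 0 = 5, q_0 = 5*0 + 1 = 1.
  i=1: a_1=7, p_1 = 7*5 + 1 = 36, q_1 = 7*1 + 0 = 7.
  i=2: a_2=5, p_2 = 5*36 + 5 = 185, q_2 = 5*7 + 1 = 36.
  i=3: a_3=3, p_3 = 3*185 + 36 = 591, q_3 = 3*36 + 7 = 115.
  i=4: a_4=5, p_4 = 5*591 + 185 = 3140, q_4 = 5*115 + 36 = 611.

5/1, 36/7, 185/36, 591/115, 3140/611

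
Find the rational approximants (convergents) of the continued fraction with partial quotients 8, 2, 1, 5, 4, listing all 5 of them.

8/1, 17/2, 25/3, 142/17, 593/71

Using the convergent recurrence p_i = a_i*p_{i-1} + p_{i-2}, q_i = a_i*q_{i-1} + q_{i-2} with p_{-2}=0, p_{-1}=1, q_{-2}=1, q_{-1}=0:
  i=0: a_0=8, p_0 = 8*1 + 0 = 8, q_0 = 8*0 + 1 = 1.
  i=1: a_1=2, p_1 = 2*8 + 1 = 17, q_1 = 2*1 + 0 = 2.
  i=2: a_2=1, p_2 = 1*17 + 8 = 25, q_2 = 1*2 + 1 = 3.
  i=3: a_3=5, p_3 = 5*25 + 17 = 142, q_3 = 5*3 + 2 = 17.
  i=4: a_4=4, p_4 = 4*142 + 25 = 593, q_4 = 4*17 + 3 = 71.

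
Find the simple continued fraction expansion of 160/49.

Run the Euclidean algorithm on 160 and 49; the successive quotients are the partial quotients a_0, a_1, ... (each step inverts the fractional part left over by the previous one):
  160 = 3*49 + 13, so a_0 = 3.
  49 = 3*13 + 10, so a_1 = 3.
  13 = 1*10 + 3, so a_2 = 1.
  10 = 3*3 + 1, so a_3 = 3.
  3 = 3*1 + 0, so a_4 = 3.
The remainder reaches 0 after 5 divisions, so the expansion has 5 partial quotients, read off in order.

[3; 3, 1, 3, 3]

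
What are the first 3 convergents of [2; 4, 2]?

2/1, 9/4, 20/9

Using the convergent recurrence p_i = a_i*p_{i-1} + p_{i-2}, q_i = a_i*q_{i-1} + q_{i-2} with p_{-2}=0, p_{-1}=1, q_{-2}=1, q_{-1}=0:
  i=0: a_0=2, p_0 = 2*1 + 0 = 2, q_0 = 2*0 + 1 = 1.
  i=1: a_1=4, p_1 = 4*2 + 1 = 9, q_1 = 4*1 + 0 = 4.
  i=2: a_2=2, p_2 = 2*9 + 2 = 20, q_2 = 2*4 + 1 = 9.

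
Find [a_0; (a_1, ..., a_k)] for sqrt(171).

[13; (13, 26)]

Write x_i = (sqrt(171) + m_i)/d_i with (m_0, d_0) = (0, 1). a_0 = floor(sqrt(171)) = 13, since 13^2 = 169 <= 171 < 196 = 14^2.
Iterate m_{i+1} = d_i*a_i - m_i, d_{i+1} = (171 - m_{i+1}^2)/d_i, a_{i+1} = floor((a_0 + m_{i+1})/d_{i+1}):
  m_1 = 1*13 - 0 = 13, d_1 = (171 - 13^2)/1 = 2/1 = 2, a_1 = floor((13 + 13)/2) = 13.
  m_2 = 2*13 - 13 = 13, d_2 = (171 - 13^2)/2 = 2/2 = 1, a_2 = floor((13 + 13)/1) = 26.
  m_3 = 1*26 - 13 = 13, d_3 = (171 - 13^2)/1 = 2/1 = 2: (m_3, d_3) = (m_1, d_1) = (13, 2), so from here the quotients repeat a_1, a_2; the period length is 2.
Hence the expansion of sqrt(171) is a_0 = 13 followed by the repeating block 13, 26 (period 2).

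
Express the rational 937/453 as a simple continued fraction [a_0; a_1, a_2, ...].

[2; 14, 1, 1, 1, 1, 2, 2]

Run the Euclidean algorithm on 937 and 453; the successive quotients are the partial quotients a_0, a_1, ... (each step inverts the fractional part left over by the previous one):
  937 = 2*453 + 31, so a_0 = 2.
  453 = 14*31 + 19, so a_1 = 14.
  31 = 1*19 + 12, so a_2 = 1.
  19 = 1*12 + 7, so a_3 = 1.
  12 = 1*7 + 5, so a_4 = 1.
  7 = 1*5 + 2, so a_5 = 1.
  5 = 2*2 + 1, so a_6 = 2.
  2 = 2*1 + 0, so a_7 = 2.
The remainder reaches 0 after 8 divisions, so the expansion has 8 partial quotients, read off in order.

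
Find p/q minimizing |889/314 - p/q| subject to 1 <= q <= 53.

Expand x = 889/314 as a continued fraction with the Euclidean algorithm:
  889 = 2*314 + 261, so a_0 = 2.
  314 = 1*261 + 53, so a_1 = 1.
  261 = 4*53 + 49, so a_2 = 4.
  53 = 1*49 + 4, so a_3 = 1.
  49 = 12*4 + 1, so a_4 = 12.
  4 = 4*1 + 0, so a_5 = 4.
so x = [2; 1, 4, 1, 12, 4].
Convergents (p_i = a_i*p_{i-1} + p_{i-2}, q_i = a_i*q_{i-1} + q_{i-2} with p_{-2}=0, p_{-1}=1, q_{-2}=1, q_{-1}=0), until the denominator exceeds 53:
  i=0: a_0=2, p_0 = 2*1 + 0 = 2, q_0 = 2*0 + 1 = 1.
  i=1: a_1=1, p_1 = 1*2 + 1 = 3, q_1 = 1*1 + 0 = 1.
  i=2: a_2=4, p_2 = 4*3 + 2 = 14, q_2 = 4*1 + 1 = 5.
  i=3: a_3=1, p_3 = 1*14 + 3 = 17, q_3 = 1*5 + 1 = 6.
  i=4: a_4=12, p_4 = 12*17 + 14 = 218, q_4 = 12*6 + 5 = 77.
q_4 = 77 > 53, so the last convergent with denominator <= 53 is p_3/q_3 = 17/6.
The closest fraction with denominator <= 53 is either p_3/q_3 or the intermediate fraction (k*p_3 + p_2)/(k*q_3 + q_2) with the largest k >= 1 whose denominator stays <= 53; these approach x as k grows, and every other convergent or intermediate fraction in range is farther away.
Largest k: floor((53 - q_2)/q_3) = floor((53 - 5)/6) = 8.
That gives (8*17 + 14)/(8*6 + 5) = 150/53.
Compare the errors: |x - 17/6| = |889*6 - 17*314|/(314*6) = 4/1884, and |x - 150/53| = |889*53 - 150*314|/(314*53) = 17/16642.
Cross-multiplying, 17*1884 = 32028 < 66568 = 4*16642, so 17/16642 is smaller: the intermediate fraction 150/53 is closer to x than 17/6.

150/53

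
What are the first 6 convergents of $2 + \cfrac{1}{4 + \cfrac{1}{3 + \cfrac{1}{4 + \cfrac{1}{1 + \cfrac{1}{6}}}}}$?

Using the convergent recurrence p_i = a_i*p_{i-1} + p_{i-2}, q_i = a_i*q_{i-1} + q_{i-2} with p_{-2}=0, p_{-1}=1, q_{-2}=1, q_{-1}=0:
  i=0: a_0=2, p_0 = 2*1 + 0 = 2, q_0 = 2*0 + 1 = 1.
  i=1: a_1=4, p_1 = 4*2 + 1 = 9, q_1 = 4*1 + 0 = 4.
  i=2: a_2=3, p_2 = 3*9 + 2 = 29, q_2 = 3*4 + 1 = 13.
  i=3: a_3=4, p_3 = 4*29 + 9 = 125, q_3 = 4*13 + 4 = 56.
  i=4: a_4=1, p_4 = 1*125 + 29 = 154, q_4 = 1*56 + 13 = 69.
  i=5: a_5=6, p_5 = 6*154 + 125 = 1049, q_5 = 6*69 + 56 = 470.

2/1, 9/4, 29/13, 125/56, 154/69, 1049/470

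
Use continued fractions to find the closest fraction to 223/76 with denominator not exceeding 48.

Expand x = 223/76 as a continued fraction with the Euclidean algorithm:
  223 = 2*76 + 71, so a_0 = 2.
  76 = 1*71 + 5, so a_1 = 1.
  71 = 14*5 + 1, so a_2 = 14.
  5 = 5*1 + 0, so a_3 = 5.
so x = [2; 1, 14, 5].
Convergents (p_i = a_i*p_{i-1} + p_{i-2}, q_i = a_i*q_{i-1} + q_{i-2} with p_{-2}=0, p_{-1}=1, q_{-2}=1, q_{-1}=0), until the denominator exceeds 48:
  i=0: a_0=2, p_0 = 2*1 + 0 = 2, q_0 = 2*0 + 1 = 1.
  i=1: a_1=1, p_1 = 1*2 + 1 = 3, q_1 = 1*1 + 0 = 1.
  i=2: a_2=14, p_2 = 14*3 + 2 = 44, q_2 = 14*1 + 1 = 15.
  i=3: a_3=5, p_3 = 5*44 + 3 = 223, q_3 = 5*15 + 1 = 76.
q_3 = 76 > 48, so the last convergent with denominator <= 48 is p_2/q_2 = 44/15.
The closest fraction with denominator <= 48 is either p_2/q_2 or the intermediate fraction (k*p_2 + p_1)/(k*q_2 + q_1) with the largest k >= 1 whose denominator stays <= 48; these approach x as k grows, and every other convergent or intermediate fraction in range is farther away.
Largest k: floor((48 - q_1)/q_2) = floor((48 - 1)/15) = 3.
That gives (3*44 + 3)/(3*15 + 1) = 135/46.
Compare the errors: |x - 44/15| = |223*15 - 44*76|/(76*15) = 1/1140, and |x - 135/46| = |223*46 - 135*76|/(76*46) = 2/3496.
Cross-multiplying, 2*1140 = 2280 < 3496 = 1*3496, so 2/3496 is smaller: the intermediate fraction 135/46 is closer to x than 44/15.

135/46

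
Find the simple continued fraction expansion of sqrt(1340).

[36; (1, 1, 1, 1, 6, 18, 6, 1, 1, 1, 1, 72)]

Write x_i = (sqrt(1340) + m_i)/d_i with (m_0, d_0) = (0, 1). a_0 = floor(sqrt(1340)) = 36, since 36^2 = 1296 <= 1340 < 1369 = 37^2.
Iterate m_{i+1} = d_i*a_i - m_i, d_{i+1} = (1340 - m_{i+1}^2)/d_i, a_{i+1} = floor((a_0 + m_{i+1})/d_{i+1}):
  m_1 = 1*36 - 0 = 36, d_1 = (1340 - 36^2)/1 = 44/1 = 44, a_1 = floor((36 + 36)/44) = 1.
  m_2 = 44*1 - 36 = 8, d_2 = (1340 - 8^2)/44 = 1276/44 = 29, a_2 = floor((36 + 8)/29) = 1.
  m_3 = 29*1 - 8 = 21, d_3 = (1340 - 21^2)/29 = 899/29 = 31, a_3 = floor((36 + 21)/31) = 1.
  m_4 = 31*1 - 21 = 10, d_4 = (1340 - 10^2)/31 = 1240/31 = 40, a_4 = floor((36 + 10)/40) = 1.
  m_5 = 40*1 - 10 = 30, d_5 = (1340 - 30^2)/40 = 440/40 = 11, a_5 = floor((36 + 30)/11) = 6.
  m_6 = 11*6 - 30 = 36, d_6 = (1340 - 36^2)/11 = 44/11 = 4, a_6 = floor((36 + 36)/4) = 18.
  m_7 = 4*18 - 36 = 36, d_7 = (1340 - 36^2)/4 = 44/4 = 11, a_7 = floor((36 + 36)/11) = 6.
  m_8 = 11*6 - 36 = 30, d_8 = (1340 - 30^2)/11 = 440/11 = 40, a_8 = floor((36 + 30)/40) = 1.
  m_9 = 40*1 - 30 = 10, d_9 = (1340 - 10^2)/40 = 1240/40 = 31, a_9 = floor((36 + 10)/31) = 1.
  m_10 = 31*1 - 10 = 21, d_10 = (1340 - 21^2)/31 = 899/31 = 29, a_10 = floor((36 + 21)/29) = 1.
  m_11 = 29*1 - 21 = 8, d_11 = (1340 - 8^2)/29 = 1276/29 = 44, a_11 = floor((36 + 8)/44) = 1.
  m_12 = 44*1 - 8 = 36, d_12 = (1340 - 36^2)/44 = 44/44 = 1, a_12 = floor((36 + 36)/1) = 72.
  m_13 = 1*72 - 36 = 36, d_13 = (1340 - 36^2)/1 = 44/1 = 44: (m_13, d_13) = (m_1, d_1) = (36, 44), so from here the quotients repeat a_1, ..., a_12; the period length is 12.
Hence the expansion of sqrt(1340) is a_0 = 36 followed by the repeating block 1, 1, 1, 1, 6, 18, 6, 1, 1, 1, 1, 72 (period 12).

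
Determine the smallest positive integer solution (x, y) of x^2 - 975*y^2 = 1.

First expand sqrt(975) as a continued fraction. With x_i = (sqrt(975) + m_i)/d_i and (m_0, d_0) = (0, 1): a_0 = floor(sqrt(975)) = 31, since 31^2 = 961 <= 975 < 1024 = 32^2.
Iterate m_{i+1} = d_i*a_i - m_i, d_{i+1} = (975 - m_{i+1}^2)/d_i, a_{i+1} = floor((a_0 + m_{i+1})/d_{i+1}):
  m_1 = 1*31 - 0 = 31, d_1 = (975 - 31^2)/1 = 14/1 = 14, a_1 = floor((31 + 31)/14) = 4.
  m_2 = 14*4 - 31 = 25, d_2 = (975 - 25^2)/14 = 350/14 = 25, a_2 = floor((31 + 25)/25) = 2.
  m_3 = 25*2 - 25 = 25, d_3 = (975 - 25^2)/25 = 350/25 = 14, a_3 = floor((31 + 25)/14) = 4.
  m_4 = 14*4 - 25 = 31, d_4 = (975 - 31^2)/14 = 14/14 = 1, a_4 = floor((31 + 31)/1) = 62.
  m_5 = 1*62 - 31 = 31, d_5 = (975 - 31^2)/1 = 14/1 = 14: (m_5, d_5) = (m_1, d_1) = (31, 14), so from here the quotients repeat a_1, ..., a_4; the period length is 4.
So sqrt(975) = [31; (4, 2, 4, 62)] with period length k = 4.
k is even, so the fundamental solution of x^2 - 975y^2 = 1 is (p_{k-1}, q_{k-1}) = (p_3, q_3); compute convergents through index 3.
Convergents (p_i = a_i*p_{i-1} + p_{i-2}, q_i = a_i*q_{i-1} + q_{i-2} with p_{-2}=0, p_{-1}=1, q_{-2}=1, q_{-1}=0):
  i=0: a_0=31, p_0 = 31*1 + 0 = 31, q_0 = 31*0 + 1 = 1.
  i=1: a_1=4, p_1 = 4*31 + 1 = 125, q_1 = 4*1 + 0 = 4.
  i=2: a_2=2, p_2 = 2*125 + 31 = 281, q_2 = 2*4 + 1 = 9.
  i=3: a_3=4, p_3 = 4*281 + 125 = 1249, q_3 = 4*9 + 4 = 40.
Check: 1249^2 - 975*40^2 = 1560001 - 1560000 = 1, so (x, y) = (1249, 40) solves the equation, and by the theorem it is the least positive solution.

(x, y) = (1249, 40)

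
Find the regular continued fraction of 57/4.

Run the Euclidean algorithm on 57 and 4; the successive quotients are the partial quotients a_0, a_1, ... (each step inverts the fractional part left over by the previous one):
  57 = 14*4 + 1, so a_0 = 14.
  4 = 4*1 + 0, so a_1 = 4.
The remainder reaches 0 after 2 divisions, so the expansion has 2 partial quotients, read off in order.

[14; 4]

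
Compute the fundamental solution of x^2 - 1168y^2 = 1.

First expand sqrt(1168) as a continued fraction. With x_i = (sqrt(1168) + m_i)/d_i and (m_0, d_0) = (0, 1): a_0 = floor(sqrt(1168)) = 34, since 34^2 = 1156 <= 1168 < 1225 = 35^2.
Iterate m_{i+1} = d_i*a_i - m_i, d_{i+1} = (1168 - m_{i+1}^2)/d_i, a_{i+1} = floor((a_0 + m_{i+1})/d_{i+1}):
  m_1 = 1*34 - 0 = 34, d_1 = (1168 - 34^2)/1 = 12/1 = 12, a_1 = floor((34 + 34)/12) = 5.
  m_2 = 12*5 - 34 = 26, d_2 = (1168 - 26^2)/12 = 492/12 = 41, a_2 = floor((34 + 26)/41) = 1.
  m_3 = 41*1 - 26 = 15, d_3 = (1168 - 15^2)/41 = 943/41 = 23, a_3 = floor((34 + 15)/23) = 2.
  m_4 = 23*2 - 15 = 31, d_4 = (1168 - 31^2)/23 = 207/23 = 9, a_4 = floor((34 + 31)/9) = 7.
  m_5 = 9*7 - 31 = 32, d_5 = (1168 - 32^2)/9 = 144/9 = 16, a_5 = floor((34 + 32)/16) = 4.
  m_6 = 16*4 - 32 = 32, d_6 = (1168 - 32^2)/16 = 144/16 = 9, a_6 = floor((34 + 32)/9) = 7.
  m_7 = 9*7 - 32 = 31, d_7 = (1168 - 31^2)/9 = 207/9 = 23, a_7 = floor((34 + 31)/23) = 2.
  m_8 = 23*2 - 31 = 15, d_8 = (1168 - 15^2)/23 = 943/23 = 41, a_8 = floor((34 + 15)/41) = 1.
  m_9 = 41*1 - 15 = 26, d_9 = (1168 - 26^2)/41 = 492/41 = 12, a_9 = floor((34 + 26)/12) = 5.
  m_10 = 12*5 - 26 = 34, d_10 = (1168 - 34^2)/12 = 12/12 = 1, a_10 = floor((34 + 34)/1) = 68.
  m_11 = 1*68 - 34 = 34, d_11 = (1168 - 34^2)/1 = 12/1 = 12: (m_11, d_11) = (m_1, d_1) = (34, 12), so from here the quotients repeat a_1, ..., a_10; the period length is 10.
So sqrt(1168) = [34; (5, 1, 2, 7, 4, 7, 2, 1, 5, 68)] with period length k = 10.
k is even, so the fundamental solution of x^2 - 1168y^2 = 1 is (p_{k-1}, q_{k-1}) = (p_9, q_9); compute convergents through index 9.
Convergents (p_i = a_i*p_{i-1} + p_{i-2}, q_i = a_i*q_{i-1} + q_{i-2} with p_{-2}=0, p_{-1}=1, q_{-2}=1, q_{-1}=0):
  i=0: a_0=34, p_0 = 34*1 + 0 = 34, q_0 = 34*0 + 1 = 1.
  i=1: a_1=5, p_1 = 5*34 + 1 = 171, q_1 = 5*1 + 0 = 5.
  i=2: a_2=1, p_2 = 1*171 + 34 = 205, q_2 = 1*5 + 1 = 6.
  i=3: a_3=2, p_3 = 2*205 + 171 = 581, q_3 = 2*6 + 5 = 17.
  i=4: a_4=7, p_4 = 7*581 + 205 = 4272, q_4 = 7*17 + 6 = 125.
  i=5: a_5=4, p_5 = 4*4272 + 581 = 17669, q_5 = 4*125 + 17 = 517.
  i=6: a_6=7, p_6 = 7*17669 + 4272 = 127955, q_6 = 7*517 + 125 = 3744.
  i=7: a_7=2, p_7 = 2*127955 + 17669 = 273579, q_7 = 2*3744 + 517 = 8005.
  i=8: a_8=1, p_8 = 1*273579 + 127955 = 401534, q_8 = 1*8005 + 3744 = 11749.
  i=9: a_9=5, p_9 = 5*401534 + 273579 = 2281249, q_9 = 5*11749 + 8005 = 66750.
Check: 2281249^2 - 1168*66750^2 = 5204097000001 - 5204097000000 = 1, so (x, y) = (2281249, 66750) solves the equation, and by the theorem it is the least positive solution.

(x, y) = (2281249, 66750)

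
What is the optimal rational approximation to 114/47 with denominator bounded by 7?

Expand x = 114/47 as a continued fraction with the Euclidean algorithm:
  114 = 2*47 + 20, so a_0 = 2.
  47 = 2*20 + 7, so a_1 = 2.
  20 = 2*7 + 6, so a_2 = 2.
  7 = 1*6 + 1, so a_3 = 1.
  6 = 6*1 + 0, so a_4 = 6.
so x = [2; 2, 2, 1, 6].
Convergents (p_i = a_i*p_{i-1} + p_{i-2}, q_i = a_i*q_{i-1} + q_{i-2} with p_{-2}=0, p_{-1}=1, q_{-2}=1, q_{-1}=0), until the denominator exceeds 7:
  i=0: a_0=2, p_0 = 2*1 + 0 = 2, q_0 = 2*0 + 1 = 1.
  i=1: a_1=2, p_1 = 2*2 + 1 = 5, q_1 = 2*1 + 0 = 2.
  i=2: a_2=2, p_2 = 2*5 + 2 = 12, q_2 = 2*2 + 1 = 5.
  i=3: a_3=1, p_3 = 1*12 + 5 = 17, q_3 = 1*5 + 2 = 7.
  i=4: a_4=6, p_4 = 6*17 + 12 = 114, q_4 = 6*7 + 5 = 47.
q_4 = 47 > 7, so the last convergent with denominator <= 7 is p_3/q_3 = 17/7.
The closest fraction with denominator <= 7 is either p_3/q_3 or the intermediate fraction (k*p_3 + p_2)/(k*q_3 + q_2) with the largest k >= 1 whose denominator stays <= 7; these approach x as k grows, and every other convergent or intermediate fraction in range is farther away.
Largest k: floor((7 - q_2)/q_3) = floor((7 - 5)/7) = 0.
Since k = 0, no intermediate fraction beyond p_3/q_3 has denominator <= 7, so the convergent 17/7 is the closest (its error is |114*7 - 17*47|/(47*7) = 1/329).

17/7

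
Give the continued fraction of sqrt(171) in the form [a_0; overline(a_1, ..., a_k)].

[13; overline(13, 26)]

Write x_i = (sqrt(171) + m_i)/d_i with (m_0, d_0) = (0, 1). a_0 = floor(sqrt(171)) = 13, since 13^2 = 169 <= 171 < 196 = 14^2.
Iterate m_{i+1} = d_i*a_i - m_i, d_{i+1} = (171 - m_{i+1}^2)/d_i, a_{i+1} = floor((a_0 + m_{i+1})/d_{i+1}):
  m_1 = 1*13 - 0 = 13, d_1 = (171 - 13^2)/1 = 2/1 = 2, a_1 = floor((13 + 13)/2) = 13.
  m_2 = 2*13 - 13 = 13, d_2 = (171 - 13^2)/2 = 2/2 = 1, a_2 = floor((13 + 13)/1) = 26.
  m_3 = 1*26 - 13 = 13, d_3 = (171 - 13^2)/1 = 2/1 = 2: (m_3, d_3) = (m_1, d_1) = (13, 2), so from here the quotients repeat a_1, a_2; the period length is 2.
Hence the expansion of sqrt(171) is a_0 = 13 followed by the repeating block 13, 26 (period 2).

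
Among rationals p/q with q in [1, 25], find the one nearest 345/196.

Expand x = 345/196 as a continued fraction with the Euclidean algorithm:
  345 = 1*196 + 149, so a_0 = 1.
  196 = 1*149 + 47, so a_1 = 1.
  149 = 3*47 + 8, so a_2 = 3.
  47 = 5*8 + 7, so a_3 = 5.
  8 = 1*7 + 1, so a_4 = 1.
  7 = 7*1 + 0, so a_5 = 7.
so x = [1; 1, 3, 5, 1, 7].
Convergents (p_i = a_i*p_{i-1} + p_{i-2}, q_i = a_i*q_{i-1} + q_{i-2} with p_{-2}=0, p_{-1}=1, q_{-2}=1, q_{-1}=0), until the denominator exceeds 25:
  i=0: a_0=1, p_0 = 1*1 + 0 = 1, q_0 = 1*0 + 1 = 1.
  i=1: a_1=1, p_1 = 1*1 + 1 = 2, q_1 = 1*1 + 0 = 1.
  i=2: a_2=3, p_2 = 3*2 + 1 = 7, q_2 = 3*1 + 1 = 4.
  i=3: a_3=5, p_3 = 5*7 + 2 = 37, q_3 = 5*4 + 1 = 21.
  i=4: a_4=1, p_4 = 1*37 + 7 = 44, q_4 = 1*21 + 4 = 25.
  i=5: a_5=7, p_5 = 7*44 + 37 = 345, q_5 = 7*25 + 21 = 196.
q_5 = 196 > 25, so the last convergent with denominator <= 25 is p_4/q_4 = 44/25.
The closest fraction with denominator <= 25 is either p_4/q_4 or the intermediate fraction (k*p_4 + p_3)/(k*q_4 + q_3) with the largest k >= 1 whose denominator stays <= 25; these approach x as k grows, and every other convergent or intermediate fraction in range is farther away.
Largest k: floor((25 - q_3)/q_4) = floor((25 - 21)/25) = 0.
Since k = 0, no intermediate fraction beyond p_4/q_4 has denominator <= 25, so the convergent 44/25 is the closest (its error is |345*25 - 44*196|/(196*25) = 1/4900).

44/25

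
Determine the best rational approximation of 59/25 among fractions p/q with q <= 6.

Expand x = 59/25 as a continued fraction with the Euclidean algorithm:
  59 = 2*25 + 9, so a_0 = 2.
  25 = 2*9 + 7, so a_1 = 2.
  9 = 1*7 + 2, so a_2 = 1.
  7 = 3*2 + 1, so a_3 = 3.
  2 = 2*1 + 0, so a_4 = 2.
so x = [2; 2, 1, 3, 2].
Convergents (p_i = a_i*p_{i-1} + p_{i-2}, q_i = a_i*q_{i-1} + q_{i-2} with p_{-2}=0, p_{-1}=1, q_{-2}=1, q_{-1}=0), until the denominator exceeds 6:
  i=0: a_0=2, p_0 = 2*1 + 0 = 2, q_0 = 2*0 + 1 = 1.
  i=1: a_1=2, p_1 = 2*2 + 1 = 5, q_1 = 2*1 + 0 = 2.
  i=2: a_2=1, p_2 = 1*5 + 2 = 7, q_2 = 1*2 + 1 = 3.
  i=3: a_3=3, p_3 = 3*7 + 5 = 26, q_3 = 3*3 + 2 = 11.
q_3 = 11 > 6, so the last convergent with denominator <= 6 is p_2/q_2 = 7/3.
The closest fraction with denominator <= 6 is either p_2/q_2 or the intermediate fraction (k*p_2 + p_1)/(k*q_2 + q_1) with the largest k >= 1 whose denominator stays <= 6; these approach x as k grows, and every other convergent or intermediate fraction in range is farther away.
Largest k: floor((6 - q_1)/q_2) = floor((6 - 2)/3) = 1.
That gives (1*7 + 5)/(1*3 + 2) = 12/5.
Compare the errors: |x - 7/3| = |59*3 - 7*25|/(25*3) = 2/75, and |x - 12/5| = |59*5 - 12*25|/(25*5) = 5/125.
Cross-multiplying, 2*125 = 250 < 375 = 5*75, so 2/75 is smaller: the convergent 7/3 is closer to x than 12/5.

7/3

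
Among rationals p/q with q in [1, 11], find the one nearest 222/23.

Expand x = 222/23 as a continued fraction with the Euclidean algorithm:
  222 = 9*23 + 15, so a_0 = 9.
  23 = 1*15 + 8, so a_1 = 1.
  15 = 1*8 + 7, so a_2 = 1.
  8 = 1*7 + 1, so a_3 = 1.
  7 = 7*1 + 0, so a_4 = 7.
so x = [9; 1, 1, 1, 7].
Convergents (p_i = a_i*p_{i-1} + p_{i-2}, q_i = a_i*q_{i-1} + q_{i-2} with p_{-2}=0, p_{-1}=1, q_{-2}=1, q_{-1}=0), until the denominator exceeds 11:
  i=0: a_0=9, p_0 = 9*1 + 0 = 9, q_0 = 9*0 + 1 = 1.
  i=1: a_1=1, p_1 = 1*9 + 1 = 10, q_1 = 1*1 + 0 = 1.
  i=2: a_2=1, p_2 = 1*10 + 9 = 19, q_2 = 1*1 + 1 = 2.
  i=3: a_3=1, p_3 = 1*19 + 10 = 29, q_3 = 1*2 + 1 = 3.
  i=4: a_4=7, p_4 = 7*29 + 19 = 222, q_4 = 7*3 + 2 = 23.
q_4 = 23 > 11, so the last convergent with denominator <= 11 is p_3/q_3 = 29/3.
The closest fraction with denominator <= 11 is either p_3/q_3 or the intermediate fraction (k*p_3 + p_2)/(k*q_3 + q_2) with the largest k >= 1 whose denominator stays <= 11; these approach x as k grows, and every other convergent or intermediate fraction in range is farther away.
Largest k: floor((11 - q_2)/q_3) = floor((11 - 2)/3) = 3.
That gives (3*29 + 19)/(3*3 + 2) = 106/11.
Compare the errors: |x - 29/3| = |222*3 - 29*23|/(23*3) = 1/69, and |x - 106/11| = |222*11 - 106*23|/(23*11) = 4/253.
Cross-multiplying, 1*253 = 253 < 276 = 4*69, so 1/69 is smaller: the convergent 29/3 is closer to x than 106/11.

29/3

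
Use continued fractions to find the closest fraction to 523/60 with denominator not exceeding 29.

61/7

Expand x = 523/60 as a continued fraction with the Euclidean algorithm:
  523 = 8*60 + 43, so a_0 = 8.
  60 = 1*43 + 17, so a_1 = 1.
  43 = 2*17 + 9, so a_2 = 2.
  17 = 1*9 + 8, so a_3 = 1.
  9 = 1*8 + 1, so a_4 = 1.
  8 = 8*1 + 0, so a_5 = 8.
so x = [8; 1, 2, 1, 1, 8].
Convergents (p_i = a_i*p_{i-1} + p_{i-2}, q_i = a_i*q_{i-1} + q_{i-2} with p_{-2}=0, p_{-1}=1, q_{-2}=1, q_{-1}=0), until the denominator exceeds 29:
  i=0: a_0=8, p_0 = 8*1 + 0 = 8, q_0 = 8*0 + 1 = 1.
  i=1: a_1=1, p_1 = 1*8 + 1 = 9, q_1 = 1*1 + 0 = 1.
  i=2: a_2=2, p_2 = 2*9 + 8 = 26, q_2 = 2*1 + 1 = 3.
  i=3: a_3=1, p_3 = 1*26 + 9 = 35, q_3 = 1*3 + 1 = 4.
  i=4: a_4=1, p_4 = 1*35 + 26 = 61, q_4 = 1*4 + 3 = 7.
  i=5: a_5=8, p_5 = 8*61 + 35 = 523, q_5 = 8*7 + 4 = 60.
q_5 = 60 > 29, so the last convergent with denominator <= 29 is p_4/q_4 = 61/7.
The closest fraction with denominator <= 29 is either p_4/q_4 or the intermediate fraction (k*p_4 + p_3)/(k*q_4 + q_3) with the largest k >= 1 whose denominator stays <= 29; these approach x as k grows, and every other convergent or intermediate fraction in range is farther away.
Largest k: floor((29 - q_3)/q_4) = floor((29 - 4)/7) = 3.
That gives (3*61 + 35)/(3*7 + 4) = 218/25.
Compare the errors: |x - 61/7| = |523*7 - 61*60|/(60*7) = 1/420, and |x - 218/25| = |523*25 - 218*60|/(60*25) = 5/1500.
Cross-multiplying, 1*1500 = 1500 < 2100 = 5*420, so 1/420 is smaller: the convergent 61/7 is closer to x than 218/25.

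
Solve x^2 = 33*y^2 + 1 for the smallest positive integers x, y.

First expand sqrt(33) as a continued fraction. With x_i = (sqrt(33) + m_i)/d_i and (m_0, d_0) = (0, 1): a_0 = floor(sqrt(33)) = 5, since 5^2 = 25 <= 33 < 36 = 6^2.
Iterate m_{i+1} = d_i*a_i - m_i, d_{i+1} = (33 - m_{i+1}^2)/d_i, a_{i+1} = floor((a_0 + m_{i+1})/d_{i+1}):
  m_1 = 1*5 - 0 = 5, d_1 = (33 - 5^2)/1 = 8/1 = 8, a_1 = floor((5 + 5)/8) = 1.
  m_2 = 8*1 - 5 = 3, d_2 = (33 - 3^2)/8 = 24/8 = 3, a_2 = floor((5 + 3)/3) = 2.
  m_3 = 3*2 - 3 = 3, d_3 = (33 - 3^2)/3 = 24/3 = 8, a_3 = floor((5 + 3)/8) = 1.
  m_4 = 8*1 - 3 = 5, d_4 = (33 - 5^2)/8 = 8/8 = 1, a_4 = floor((5 + 5)/1) = 10.
  m_5 = 1*10 - 5 = 5, d_5 = (33 - 5^2)/1 = 8/1 = 8: (m_5, d_5) = (m_1, d_1) = (5, 8), so from here the quotients repeat a_1, ..., a_4; the period length is 4.
So sqrt(33) = [5; (1, 2, 1, 10)] with period length k = 4.
k is even, so the fundamental solution of x^2 - 33y^2 = 1 is (p_{k-1}, q_{k-1}) = (p_3, q_3); compute convergents through index 3.
Convergents (p_i = a_i*p_{i-1} + p_{i-2}, q_i = a_i*q_{i-1} + q_{i-2} with p_{-2}=0, p_{-1}=1, q_{-2}=1, q_{-1}=0):
  i=0: a_0=5, p_0 = 5*1 + 0 = 5, q_0 = 5*0 + 1 = 1.
  i=1: a_1=1, p_1 = 1*5 + 1 = 6, q_1 = 1*1 + 0 = 1.
  i=2: a_2=2, p_2 = 2*6 + 5 = 17, q_2 = 2*1 + 1 = 3.
  i=3: a_3=1, p_3 = 1*17 + 6 = 23, q_3 = 1*3 + 1 = 4.
Check: 23^2 - 33*4^2 = 529 - 528 = 1, so (x, y) = (23, 4) solves the equation, and by the theorem it is the least positive solution.

(x, y) = (23, 4)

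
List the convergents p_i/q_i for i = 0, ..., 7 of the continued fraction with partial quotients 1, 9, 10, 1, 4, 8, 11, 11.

Using the convergent recurrence p_i = a_i*p_{i-1} + p_{i-2}, q_i = a_i*q_{i-1} + q_{i-2} with p_{-2}=0, p_{-1}=1, q_{-2}=1, q_{-1}=0:
  i=0: a_0=1, p_0 = 1*1 + 0 = 1, q_0 = 1*0 + 1 = 1.
  i=1: a_1=9, p_1 = 9*1 + 1 = 10, q_1 = 9*1 + 0 = 9.
  i=2: a_2=10, p_2 = 10*10 + 1 = 101, q_2 = 10*9 + 1 = 91.
  i=3: a_3=1, p_3 = 1*101 + 10 = 111, q_3 = 1*91 + 9 = 100.
  i=4: a_4=4, p_4 = 4*111 + 101 = 545, q_4 = 4*100 + 91 = 491.
  i=5: a_5=8, p_5 = 8*545 + 111 = 4471, q_5 = 8*491 + 100 = 4028.
  i=6: a_6=11, p_6 = 11*4471 + 545 = 49726, q_6 = 11*4028 + 491 = 44799.
  i=7: a_7=11, p_7 = 11*49726 + 4471 = 551457, q_7 = 11*44799 + 4028 = 496817.

1/1, 10/9, 101/91, 111/100, 545/491, 4471/4028, 49726/44799, 551457/496817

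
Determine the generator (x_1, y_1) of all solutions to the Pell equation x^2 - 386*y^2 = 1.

First expand sqrt(386) as a continued fraction. With x_i = (sqrt(386) + m_i)/d_i and (m_0, d_0) = (0, 1): a_0 = floor(sqrt(386)) = 19, since 19^2 = 361 <= 386 < 400 = 20^2.
Iterate m_{i+1} = d_i*a_i - m_i, d_{i+1} = (386 - m_{i+1}^2)/d_i, a_{i+1} = floor((a_0 + m_{i+1})/d_{i+1}):
  m_1 = 1*19 - 0 = 19, d_1 = (386 - 19^2)/1 = 25/1 = 25, a_1 = floor((19 + 19)/25) = 1.
  m_2 = 25*1 - 19 = 6, d_2 = (386 - 6^2)/25 = 350/25 = 14, a_2 = floor((19 + 6)/14) = 1.
  m_3 = 14*1 - 6 = 8, d_3 = (386 - 8^2)/14 = 322/14 = 23, a_3 = floor((19 + 8)/23) = 1.
  m_4 = 23*1 - 8 = 15, d_4 = (386 - 15^2)/23 = 161/23 = 7, a_4 = floor((19 + 15)/7) = 4.
  m_5 = 7*4 - 15 = 13, d_5 = (386 - 13^2)/7 = 217/7 = 31, a_5 = floor((19 + 13)/31) = 1.
  m_6 = 31*1 - 13 = 18, d_6 = (386 - 18^2)/31 = 62/31 = 2, a_6 = floor((19 + 18)/2) = 18.
  m_7 = 2*18 - 18 = 18, d_7 = (386 - 18^2)/2 = 62/2 = 31, a_7 = floor((19 + 18)/31) = 1.
  m_8 = 31*1 - 18 = 13, d_8 = (386 - 13^2)/31 = 217/31 = 7, a_8 = floor((19 + 13)/7) = 4.
  m_9 = 7*4 - 13 = 15, d_9 = (386 - 15^2)/7 = 161/7 = 23, a_9 = floor((19 + 15)/23) = 1.
  m_10 = 23*1 - 15 = 8, d_10 = (386 - 8^2)/23 = 322/23 = 14, a_10 = floor((19 + 8)/14) = 1.
  m_11 = 14*1 - 8 = 6, d_11 = (386 - 6^2)/14 = 350/14 = 25, a_11 = floor((19 + 6)/25) = 1.
  m_12 = 25*1 - 6 = 19, d_12 = (386 - 19^2)/25 = 25/25 = 1, a_12 = floor((19 + 19)/1) = 38.
  m_13 = 1*38 - 19 = 19, d_13 = (386 - 19^2)/1 = 25/1 = 25: (m_13, d_13) = (m_1, d_1) = (19, 25), so from here the quotients repeat a_1, ..., a_12; the period length is 12.
So sqrt(386) = [19; (1, 1, 1, 4, 1, 18, 1, 4, 1, 1, 1, 38)] with period length k = 12.
k is even, so the fundamental solution of x^2 - 386y^2 = 1 is (p_{k-1}, q_{k-1}) = (p_11, q_11); compute convergents through index 11.
Convergents (p_i = a_i*p_{i-1} + p_{i-2}, q_i = a_i*q_{i-1} + q_{i-2} with p_{-2}=0, p_{-1}=1, q_{-2}=1, q_{-1}=0):
  i=0: a_0=19, p_0 = 19*1 + 0 = 19, q_0 = 19*0 + 1 = 1.
  i=1: a_1=1, p_1 = 1*19 + 1 = 20, q_1 = 1*1 + 0 = 1.
  i=2: a_2=1, p_2 = 1*20 + 19 = 39, q_2 = 1*1 + 1 = 2.
  i=3: a_3=1, p_3 = 1*39 + 20 = 59, q_3 = 1*2 + 1 = 3.
  i=4: a_4=4, p_4 = 4*59 + 39 = 275, q_4 = 4*3 + 2 = 14.
  i=5: a_5=1, p_5 = 1*275 + 59 = 334, q_5 = 1*14 + 3 = 17.
  i=6: a_6=18, p_6 = 18*334 + 275 = 6287, q_6 = 18*17 + 14 = 320.
  i=7: a_7=1, p_7 = 1*6287 + 334 = 6621, q_7 = 1*320 + 17 = 337.
  i=8: a_8=4, p_8 = 4*6621 + 6287 = 32771, q_8 = 4*337 + 320 = 1668.
  i=9: a_9=1, p_9 = 1*32771 + 6621 = 39392, q_9 = 1*1668 + 337 = 2005.
  i=10: a_10=1, p_10 = 1*39392 + 32771 = 72163, q_10 = 1*2005 + 1668 = 3673.
  i=11: a_11=1, p_11 = 1*72163 + 39392 = 111555, q_11 = 1*3673 + 2005 = 5678.
Check: 111555^2 - 386*5678^2 = 12444518025 - 12444518024 = 1, so (x, y) = (111555, 5678) solves the equation, and by the theorem it is the least positive solution.

(x, y) = (111555, 5678)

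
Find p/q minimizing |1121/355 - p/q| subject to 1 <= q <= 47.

Expand x = 1121/355 as a continued fraction with the Euclidean algorithm:
  1121 = 3*355 + 56, so a_0 = 3.
  355 = 6*56 + 19, so a_1 = 6.
  56 = 2*19 + 18, so a_2 = 2.
  19 = 1*18 + 1, so a_3 = 1.
  18 = 18*1 + 0, so a_4 = 18.
so x = [3; 6, 2, 1, 18].
Convergents (p_i = a_i*p_{i-1} + p_{i-2}, q_i = a_i*q_{i-1} + q_{i-2} with p_{-2}=0, p_{-1}=1, q_{-2}=1, q_{-1}=0), until the denominator exceeds 47:
  i=0: a_0=3, p_0 = 3*1 + 0 = 3, q_0 = 3*0 + 1 = 1.
  i=1: a_1=6, p_1 = 6*3 + 1 = 19, q_1 = 6*1 + 0 = 6.
  i=2: a_2=2, p_2 = 2*19 + 3 = 41, q_2 = 2*6 + 1 = 13.
  i=3: a_3=1, p_3 = 1*41 + 19 = 60, q_3 = 1*13 + 6 = 19.
  i=4: a_4=18, p_4 = 18*60 + 41 = 1121, q_4 = 18*19 + 13 = 355.
q_4 = 355 > 47, so the last convergent with denominator <= 47 is p_3/q_3 = 60/19.
The closest fraction with denominator <= 47 is either p_3/q_3 or the intermediate fraction (k*p_3 + p_2)/(k*q_3 + q_2) with the largest k >= 1 whose denominator stays <= 47; these approach x as k grows, and every other convergent or intermediate fraction in range is farther away.
Largest k: floor((47 - q_2)/q_3) = floor((47 - 13)/19) = 1.
That gives (1*60 + 41)/(1*19 + 13) = 101/32.
Compare the errors: |x - 60/19| = |1121*19 - 60*355|/(355*19) = 1/6745, and |x - 101/32| = |1121*32 - 101*355|/(355*32) = 17/11360.
Cross-multiplying, 1*11360 = 11360 < 114665 = 17*6745, so 1/6745 is smaller: the convergent 60/19 is closer to x than 101/32.

60/19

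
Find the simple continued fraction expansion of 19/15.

[1; 3, 1, 3]

Run the Euclidean algorithm on 19 and 15; the successive quotients are the partial quotients a_0, a_1, ... (each step inverts the fractional part left over by the previous one):
  19 = 1*15 + 4, so a_0 = 1.
  15 = 3*4 + 3, so a_1 = 3.
  4 = 1*3 + 1, so a_2 = 1.
  3 = 3*1 + 0, so a_3 = 3.
The remainder reaches 0 after 4 divisions, so the expansion has 4 partial quotients, read off in order.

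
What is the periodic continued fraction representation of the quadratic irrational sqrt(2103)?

[45; (1, 6, 15, 6, 1, 90)]

Write x_i = (sqrt(2103) + m_i)/d_i with (m_0, d_0) = (0, 1). a_0 = floor(sqrt(2103)) = 45, since 45^2 = 2025 <= 2103 < 2116 = 46^2.
Iterate m_{i+1} = d_i*a_i - m_i, d_{i+1} = (2103 - m_{i+1}^2)/d_i, a_{i+1} = floor((a_0 + m_{i+1})/d_{i+1}):
  m_1 = 1*45 - 0 = 45, d_1 = (2103 - 45^2)/1 = 78/1 = 78, a_1 = floor((45 + 45)/78) = 1.
  m_2 = 78*1 - 45 = 33, d_2 = (2103 - 33^2)/78 = 1014/78 = 13, a_2 = floor((45 + 33)/13) = 6.
  m_3 = 13*6 - 33 = 45, d_3 = (2103 - 45^2)/13 = 78/13 = 6, a_3 = floor((45 + 45)/6) = 15.
  m_4 = 6*15 - 45 = 45, d_4 = (2103 - 45^2)/6 = 78/6 = 13, a_4 = floor((45 + 45)/13) = 6.
  m_5 = 13*6 - 45 = 33, d_5 = (2103 - 33^2)/13 = 1014/13 = 78, a_5 = floor((45 + 33)/78) = 1.
  m_6 = 78*1 - 33 = 45, d_6 = (2103 - 45^2)/78 = 78/78 = 1, a_6 = floor((45 + 45)/1) = 90.
  m_7 = 1*90 - 45 = 45, d_7 = (2103 - 45^2)/1 = 78/1 = 78: (m_7, d_7) = (m_1, d_1) = (45, 78), so from here the quotients repeat a_1, ..., a_6; the period length is 6.
Hence the expansion of sqrt(2103) is a_0 = 45 followed by the repeating block 1, 6, 15, 6, 1, 90 (period 6).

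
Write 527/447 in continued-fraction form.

Run the Euclidean algorithm on 527 and 447; the successive quotients are the partial quotients a_0, a_1, ... (each step inverts the fractional part left over by the previous one):
  527 = 1*447 + 80, so a_0 = 1.
  447 = 5*80 + 47, so a_1 = 5.
  80 = 1*47 + 33, so a_2 = 1.
  47 = 1*33 + 14, so a_3 = 1.
  33 = 2*14 + 5, so a_4 = 2.
  14 = 2*5 + 4, so a_5 = 2.
  5 = 1*4 + 1, so a_6 = 1.
  4 = 4*1 + 0, so a_7 = 4.
The remainder reaches 0 after 8 divisions, so the expansion has 8 partial quotients, read off in order.

[1; 5, 1, 1, 2, 2, 1, 4]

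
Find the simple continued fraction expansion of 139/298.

Run the Euclidean algorithm on 139 and 298; the successive quotients are the partial quotients a_0, a_1, ... (each step inverts the fractional part left over by the previous one):
  139 = 0*298 + 139, so a_0 = 0.
  298 = 2*139 + 20, so a_1 = 2.
  139 = 6*20 + 19, so a_2 = 6.
  20 = 1*19 + 1, so a_3 = 1.
  19 = 19*1 + 0, so a_4 = 19.
The remainder reaches 0 after 5 divisions, so the expansion has 5 partial quotients, read off in order.

[0; 2, 6, 1, 19]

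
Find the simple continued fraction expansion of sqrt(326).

Write x_i = (sqrt(326) + m_i)/d_i with (m_0, d_0) = (0, 1). a_0 = floor(sqrt(326)) = 18, since 18^2 = 324 <= 326 < 361 = 19^2.
Iterate m_{i+1} = d_i*a_i - m_i, d_{i+1} = (326 - m_{i+1}^2)/d_i, a_{i+1} = floor((a_0 + m_{i+1})/d_{i+1}):
  m_1 = 1*18 - 0 = 18, d_1 = (326 - 18^2)/1 = 2/1 = 2, a_1 = floor((18 + 18)/2) = 18.
  m_2 = 2*18 - 18 = 18, d_2 = (326 - 18^2)/2 = 2/2 = 1, a_2 = floor((18 + 18)/1) = 36.
  m_3 = 1*36 - 18 = 18, d_3 = (326 - 18^2)/1 = 2/1 = 2: (m_3, d_3) = (m_1, d_1) = (18, 2), so from here the quotients repeat a_1, a_2; the period length is 2.
Hence the expansion of sqrt(326) is a_0 = 18 followed by the repeating block 18, 36 (period 2).

[18; (18, 36)]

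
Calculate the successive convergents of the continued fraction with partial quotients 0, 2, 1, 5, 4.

0/1, 1/2, 1/3, 6/17, 25/71

Using the convergent recurrence p_i = a_i*p_{i-1} + p_{i-2}, q_i = a_i*q_{i-1} + q_{i-2} with p_{-2}=0, p_{-1}=1, q_{-2}=1, q_{-1}=0:
  i=0: a_0=0, p_0 = 0*1 + 0 = 0, q_0 = 0*0 + 1 = 1.
  i=1: a_1=2, p_1 = 2*0 + 1 = 1, q_1 = 2*1 + 0 = 2.
  i=2: a_2=1, p_2 = 1*1 + 0 = 1, q_2 = 1*2 + 1 = 3.
  i=3: a_3=5, p_3 = 5*1 + 1 = 6, q_3 = 5*3 + 2 = 17.
  i=4: a_4=4, p_4 = 4*6 + 1 = 25, q_4 = 4*17 + 3 = 71.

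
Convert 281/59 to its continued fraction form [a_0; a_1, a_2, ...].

Run the Euclidean algorithm on 281 and 59; the successive quotients are the partial quotients a_0, a_1, ... (each step inverts the fractional part left over by the previous one):
  281 = 4*59 + 45, so a_0 = 4.
  59 = 1*45 + 14, so a_1 = 1.
  45 = 3*14 + 3, so a_2 = 3.
  14 = 4*3 + 2, so a_3 = 4.
  3 = 1*2 + 1, so a_4 = 1.
  2 = 2*1 + 0, so a_5 = 2.
The remainder reaches 0 after 6 divisions, so the expansion has 6 partial quotients, read off in order.

[4; 1, 3, 4, 1, 2]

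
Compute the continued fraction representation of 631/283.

Run the Euclidean algorithm on 631 and 283; the successive quotients are the partial quotients a_0, a_1, ... (each step inverts the fractional part left over by the previous one):
  631 = 2*283 + 65, so a_0 = 2.
  283 = 4*65 + 23, so a_1 = 4.
  65 = 2*23 + 19, so a_2 = 2.
  23 = 1*19 + 4, so a_3 = 1.
  19 = 4*4 + 3, so a_4 = 4.
  4 = 1*3 + 1, so a_5 = 1.
  3 = 3*1 + 0, so a_6 = 3.
The remainder reaches 0 after 7 divisions, so the expansion has 7 partial quotients, read off in order.

[2; 4, 2, 1, 4, 1, 3]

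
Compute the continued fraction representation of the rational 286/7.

[40; 1, 6]

Run the Euclidean algorithm on 286 and 7; the successive quotients are the partial quotients a_0, a_1, ... (each step inverts the fractional part left over by the previous one):
  286 = 40*7 + 6, so a_0 = 40.
  7 = 1*6 + 1, so a_1 = 1.
  6 = 6*1 + 0, so a_2 = 6.
The remainder reaches 0 after 3 divisions, so the expansion has 3 partial quotients, read off in order.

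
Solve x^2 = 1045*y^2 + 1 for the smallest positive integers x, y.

(x, y) = (456191, 14112)

First expand sqrt(1045) as a continued fraction. With x_i = (sqrt(1045) + m_i)/d_i and (m_0, d_0) = (0, 1): a_0 = floor(sqrt(1045)) = 32, since 32^2 = 1024 <= 1045 < 1089 = 33^2.
Iterate m_{i+1} = d_i*a_i - m_i, d_{i+1} = (1045 - m_{i+1}^2)/d_i, a_{i+1} = floor((a_0 + m_{i+1})/d_{i+1}):
  m_1 = 1*32 - 0 = 32, d_1 = (1045 - 32^2)/1 = 21/1 = 21, a_1 = floor((32 + 32)/21) = 3.
  m_2 = 21*3 - 32 = 31, d_2 = (1045 - 31^2)/21 = 84/21 = 4, a_2 = floor((32 + 31)/4) = 15.
  m_3 = 4*15 - 31 = 29, d_3 = (1045 - 29^2)/4 = 204/4 = 51, a_3 = floor((32 + 29)/51) = 1.
  m_4 = 51*1 - 29 = 22, d_4 = (1045 - 22^2)/51 = 561/51 = 11, a_4 = floor((32 + 22)/11) = 4.
  m_5 = 11*4 - 22 = 22, d_5 = (1045 - 22^2)/11 = 561/11 = 51, a_5 = floor((32 + 22)/51) = 1.
  m_6 = 51*1 - 22 = 29, d_6 = (1045 - 29^2)/51 = 204/51 = 4, a_6 = floor((32 + 29)/4) = 15.
  m_7 = 4*15 - 29 = 31, d_7 = (1045 - 31^2)/4 = 84/4 = 21, a_7 = floor((32 + 31)/21) = 3.
  m_8 = 21*3 - 31 = 32, d_8 = (1045 - 32^2)/21 = 21/21 = 1, a_8 = floor((32 + 32)/1) = 64.
  m_9 = 1*64 - 32 = 32, d_9 = (1045 - 32^2)/1 = 21/1 = 21: (m_9, d_9) = (m_1, d_1) = (32, 21), so from here the quotients repeat a_1, ..., a_8; the period length is 8.
So sqrt(1045) = [32; (3, 15, 1, 4, 1, 15, 3, 64)] with period length k = 8.
k is even, so the fundamental solution of x^2 - 1045y^2 = 1 is (p_{k-1}, q_{k-1}) = (p_7, q_7); compute convergents through index 7.
Convergents (p_i = a_i*p_{i-1} + p_{i-2}, q_i = a_i*q_{i-1} + q_{i-2} with p_{-2}=0, p_{-1}=1, q_{-2}=1, q_{-1}=0):
  i=0: a_0=32, p_0 = 32*1 + 0 = 32, q_0 = 32*0 + 1 = 1.
  i=1: a_1=3, p_1 = 3*32 + 1 = 97, q_1 = 3*1 + 0 = 3.
  i=2: a_2=15, p_2 = 15*97 + 32 = 1487, q_2 = 15*3 + 1 = 46.
  i=3: a_3=1, p_3 = 1*1487 + 97 = 1584, q_3 = 1*46 + 3 = 49.
  i=4: a_4=4, p_4 = 4*1584 + 1487 = 7823, q_4 = 4*49 + 46 = 242.
  i=5: a_5=1, p_5 = 1*7823 + 1584 = 9407, q_5 = 1*242 + 49 = 291.
  i=6: a_6=15, p_6 = 15*9407 + 7823 = 148928, q_6 = 15*291 + 242 = 4607.
  i=7: a_7=3, p_7 = 3*148928 + 9407 = 456191, q_7 = 3*4607 + 291 = 14112.
Check: 456191^2 - 1045*14112^2 = 208110228481 - 208110228480 = 1, so (x, y) = (456191, 14112) solves the equation, and by the theorem it is the least positive solution.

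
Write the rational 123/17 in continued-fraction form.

[7; 4, 4]

Run the Euclidean algorithm on 123 and 17; the successive quotients are the partial quotients a_0, a_1, ... (each step inverts the fractional part left over by the previous one):
  123 = 7*17 + 4, so a_0 = 7.
  17 = 4*4 + 1, so a_1 = 4.
  4 = 4*1 + 0, so a_2 = 4.
The remainder reaches 0 after 3 divisions, so the expansion has 3 partial quotients, read off in order.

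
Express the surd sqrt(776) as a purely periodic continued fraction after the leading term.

Write x_i = (sqrt(776) + m_i)/d_i with (m_0, d_0) = (0, 1). a_0 = floor(sqrt(776)) = 27, since 27^2 = 729 <= 776 < 784 = 28^2.
Iterate m_{i+1} = d_i*a_i - m_i, d_{i+1} = (776 - m_{i+1}^2)/d_i, a_{i+1} = floor((a_0 + m_{i+1})/d_{i+1}):
  m_1 = 1*27 - 0 = 27, d_1 = (776 - 27^2)/1 = 47/1 = 47, a_1 = floor((27 + 27)/47) = 1.
  m_2 = 47*1 - 27 = 20, d_2 = (776 - 20^2)/47 = 376/47 = 8, a_2 = floor((27 + 20)/8) = 5.
  m_3 = 8*5 - 20 = 20, d_3 = (776 - 20^2)/8 = 376/8 = 47, a_3 = floor((27 + 20)/47) = 1.
  m_4 = 47*1 - 20 = 27, d_4 = (776 - 27^2)/47 = 47/47 = 1, a_4 = floor((27 + 27)/1) = 54.
  m_5 = 1*54 - 27 = 27, d_5 = (776 - 27^2)/1 = 47/1 = 47: (m_5, d_5) = (m_1, d_1) = (27, 47), so from here the quotients repeat a_1, ..., a_4; the period length is 4.
Hence the expansion of sqrt(776) is a_0 = 27 followed by the repeating block 1, 5, 1, 54 (period 4).

[27; (1, 5, 1, 54)]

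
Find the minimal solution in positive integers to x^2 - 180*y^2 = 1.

First expand sqrt(180) as a continued fraction. With x_i = (sqrt(180) + m_i)/d_i and (m_0, d_0) = (0, 1): a_0 = floor(sqrt(180)) = 13, since 13^2 = 169 <= 180 < 196 = 14^2.
Iterate m_{i+1} = d_i*a_i - m_i, d_{i+1} = (180 - m_{i+1}^2)/d_i, a_{i+1} = floor((a_0 + m_{i+1})/d_{i+1}):
  m_1 = 1*13 - 0 = 13, d_1 = (180 - 13^2)/1 = 11/1 = 11, a_1 = floor((13 + 13)/11) = 2.
  m_2 = 11*2 - 13 = 9, d_2 = (180 - 9^2)/11 = 99/11 = 9, a_2 = floor((13 + 9)/9) = 2.
  m_3 = 9*2 - 9 = 9, d_3 = (180 - 9^2)/9 = 99/9 = 11, a_3 = floor((13 + 9)/11) = 2.
  m_4 = 11*2 - 9 = 13, d_4 = (180 - 13^2)/11 = 11/11 = 1, a_4 = floor((13 + 13)/1) = 26.
  m_5 = 1*26 - 13 = 13, d_5 = (180 - 13^2)/1 = 11/1 = 11: (m_5, d_5) = (m_1, d_1) = (13, 11), so from here the quotients repeat a_1, ..., a_4; the period length is 4.
So sqrt(180) = [13; (2, 2, 2, 26)] with period length k = 4.
k is even, so the fundamental solution of x^2 - 180y^2 = 1 is (p_{k-1}, q_{k-1}) = (p_3, q_3); compute convergents through index 3.
Convergents (p_i = a_i*p_{i-1} + p_{i-2}, q_i = a_i*q_{i-1} + q_{i-2} with p_{-2}=0, p_{-1}=1, q_{-2}=1, q_{-1}=0):
  i=0: a_0=13, p_0 = 13*1 + 0 = 13, q_0 = 13*0 + 1 = 1.
  i=1: a_1=2, p_1 = 2*13 + 1 = 27, q_1 = 2*1 + 0 = 2.
  i=2: a_2=2, p_2 = 2*27 + 13 = 67, q_2 = 2*2 + 1 = 5.
  i=3: a_3=2, p_3 = 2*67 + 27 = 161, q_3 = 2*5 + 2 = 12.
Check: 161^2 - 180*12^2 = 25921 - 25920 = 1, so (x, y) = (161, 12) solves the equation, and by the theorem it is the least positive solution.

(x, y) = (161, 12)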